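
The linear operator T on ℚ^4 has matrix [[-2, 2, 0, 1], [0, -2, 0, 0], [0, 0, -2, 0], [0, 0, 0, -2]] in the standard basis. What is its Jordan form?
J = [[-2, 1, 0, 0], [0, -2, 0, 0], [0, 0, -2, 0], [0, 0, 0, -2]]

The characteristic polynomial is det(xI - A) = (x + 2)^4, so the eigenvalues are -2 (algebraic multiplicity 4).

For λ = -2: rank(A + 2I) = 1, rank((A + 2I)^2) = 0. The eigenspace has dimension 4 - 1 = 3, so there are 3 Jordan blocks; the rank sequence gives block sizes [2, 1, 1].

Assembling the blocks gives the Jordan form J above.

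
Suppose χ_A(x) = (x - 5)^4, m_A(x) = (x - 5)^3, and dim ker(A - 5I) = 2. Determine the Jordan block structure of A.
λ = 5: algebraic multiplicity 4 (exponent in χ_A), largest block size 3 (exponent in m_A), 2 blocks (geometric multiplicity). These force block sizes [3, 1].

Jordan blocks: (5, 3), (5, 1)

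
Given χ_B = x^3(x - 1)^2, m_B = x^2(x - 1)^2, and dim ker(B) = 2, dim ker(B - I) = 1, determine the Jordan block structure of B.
Jordan blocks: (0, 2), (0, 1), (1, 2)

λ = 0: algebraic multiplicity 3 (exponent in χ_B), largest block size 2 (exponent in m_B), 2 blocks (geometric multiplicity). These force block sizes [2, 1].
λ = 1: algebraic multiplicity 2 (exponent in χ_B), largest block size 2 (exponent in m_B), 1 block (geometric multiplicity). This forces block sizes [2].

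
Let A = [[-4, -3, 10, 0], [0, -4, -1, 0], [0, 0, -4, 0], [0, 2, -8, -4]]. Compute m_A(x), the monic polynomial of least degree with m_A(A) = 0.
m_A(x) = (x + 4)^3

The characteristic polynomial factors as (x + 4)^4. The minimal polynomial is ∏(x - λ)^{k_λ} where k_λ is the size of the largest Jordan block at λ.

For λ = -4: rank(A + 4I) = 2, and the largest Jordan block has size 3 (the smallest k with rank((A + 4I)^k) = rank((A + 4I)^(k+1))).

So m_A(x) = (x + 4)^3.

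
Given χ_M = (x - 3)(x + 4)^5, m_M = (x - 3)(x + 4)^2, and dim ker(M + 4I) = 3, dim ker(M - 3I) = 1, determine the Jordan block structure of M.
λ = -4: algebraic multiplicity 5 (exponent in χ_M), largest block size 2 (exponent in m_M), 3 blocks (geometric multiplicity). These force block sizes [2, 2, 1].
λ = 3: algebraic multiplicity 1 (exponent in χ_M), largest block size 1 (exponent in m_M), 1 block (geometric multiplicity). This forces block sizes [1].

Jordan blocks: (-4, 2), (-4, 2), (-4, 1), (3, 1)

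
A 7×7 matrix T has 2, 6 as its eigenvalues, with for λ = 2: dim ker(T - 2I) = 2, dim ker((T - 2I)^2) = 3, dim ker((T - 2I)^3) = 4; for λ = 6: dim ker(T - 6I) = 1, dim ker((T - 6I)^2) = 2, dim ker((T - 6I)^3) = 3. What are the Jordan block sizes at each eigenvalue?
Jordan blocks: (2, 3), (2, 1), (6, 3)

λ = 2: successive nullity increments [2, 1, 1] count blocks of size ≥ k; block sizes are [3, 1].
λ = 6: successive nullity increments [1, 1, 1] count blocks of size ≥ k; block sizes are [3].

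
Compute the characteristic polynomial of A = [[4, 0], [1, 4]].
xI - A = [[x - 4, 0], [-1, x - 4]].

Expanding det(xI - A) along the first row:
det(xI - A) = + (x - 4)·det([[x - 4]]) - (0)·det([[-1]]).

Evaluating gives χ_A(x) = x^2 - 8x + 16 = (x - 4)^2.

χ_A(x) = (x - 4)^2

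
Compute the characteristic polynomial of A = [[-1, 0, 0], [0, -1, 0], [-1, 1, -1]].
xI - A = [[x + 1, 0, 0], [0, x + 1, 0], [1, -1, x + 1]].

Expanding det(xI - A) along the first row:
det(xI - A) = + (x + 1)·det([[x + 1, 0], [-1, x + 1]]) - (0)·det([[0, 0], [1, x + 1]]) + (0)·det([[0, x + 1], [1, -1]]).

Evaluating gives χ_A(x) = x^3 + 3x^2 + 3x + 1 = (x + 1)^3.

χ_A(x) = (x + 1)^3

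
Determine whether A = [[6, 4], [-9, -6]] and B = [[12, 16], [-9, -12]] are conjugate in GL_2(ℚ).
Two matrices over a field are similar if and only if they have the same invariant factors.

Both A and B have characteristic polynomial x^2 and minimal polynomial x^2. Computing further, both have invariant factors x^2. Hence A and B are similar.

Yes.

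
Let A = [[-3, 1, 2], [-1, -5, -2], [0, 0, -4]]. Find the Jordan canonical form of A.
J = [[-4, 1, 0], [0, -4, 0], [0, 0, -4]]

The characteristic polynomial is det(xI - A) = (x + 4)^3, so the eigenvalues are -4 (algebraic multiplicity 3).

For λ = -4: rank(A + 4I) = 1, rank((A + 4I)^2) = 0. The eigenspace has dimension 3 - 1 = 2, so there are 2 Jordan blocks; the rank sequence gives block sizes [2, 1].

Assembling the blocks gives the Jordan form J above.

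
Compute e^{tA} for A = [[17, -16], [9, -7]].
A has Jordan form J = [[5, 1], [0, 5]] with A = PJP^{-1}, so e^{tA} = P e^{tJ} P^{-1}.

For a Jordan block J_k(λ), e^{tJ_k(λ)} = e^{λt} · (I + tN + t^2 N^2/2! + ... + t^{k-1} N^{k-1}/(k-1)!) where N is the nilpotent superdiagonal part.

Assembling the blocks and conjugating back gives the entries of e^{tA} as shown above.

e^{tA} = [[(12*t + 1)*e^{5*t}, -16*t*e^{5*t}], [9*t*e^{5*t}, (1 - 12*t)*e^{5*t}]]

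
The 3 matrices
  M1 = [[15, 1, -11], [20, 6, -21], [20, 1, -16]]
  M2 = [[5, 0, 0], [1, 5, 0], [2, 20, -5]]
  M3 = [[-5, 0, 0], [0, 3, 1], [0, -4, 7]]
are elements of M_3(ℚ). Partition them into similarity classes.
Characteristic polynomials: χ_{M1} = (x - 5)^2(x + 5), χ_{M2} = (x - 5)^2(x + 5), χ_{M3} = (x - 5)^2(x + 5).

{M1, M2, M3}: invariant factors (x - 5)^2(x + 5).

Matrices are similar if and only if their invariant-factor lists agree; the partition into similarity classes is {M1, M2, M3}.

1 class: {M1, M2, M3}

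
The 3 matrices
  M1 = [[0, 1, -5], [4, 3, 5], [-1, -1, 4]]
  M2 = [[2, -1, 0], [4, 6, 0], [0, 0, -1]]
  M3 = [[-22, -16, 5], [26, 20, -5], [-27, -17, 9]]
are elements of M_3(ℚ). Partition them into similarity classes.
1 class: {M1, M2, M3}

Characteristic polynomials: χ_{M1} = (x - 4)^2(x + 1), χ_{M2} = (x - 4)^2(x + 1), χ_{M3} = (x - 4)^2(x + 1).

{M1, M2, M3}: invariant factors (x - 4)^2(x + 1).

Matrices are similar if and only if their invariant-factor lists agree; the partition into similarity classes is {M1, M2, M3}.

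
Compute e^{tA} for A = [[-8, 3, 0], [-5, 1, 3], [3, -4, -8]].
A has Jordan form J = [[-5, 1, 0], [0, -5, 1], [0, 0, -5]] with A = PJP^{-1}, so e^{tA} = P e^{tJ} P^{-1}.

For a Jordan block J_k(λ), e^{tJ_k(λ)} = e^{λt} · (I + tN + t^2 N^2/2! + ... + t^{k-1} N^{k-1}/(k-1)!) where N is the nilpotent superdiagonal part.

Assembling the blocks and conjugating back gives the entries of e^{tA} as shown above.

e^{tA} = [[(-3*t^2 - 3*t + 1)*e^{-5*t}, 3*t*(3*t + 2)*e^{-5*t}/2, 9*t^2*e^{-5*t}/2], [t*(-3*t - 5)*e^{-5*t}, (9*t^2 + 12*t + 2)*e^{-5*t}/2, 3*t*(3*t + 2)*e^{-5*t}/2], [t*(t + 3)*e^{-5*t}, t*(-3*t - 8)*e^{-5*t}/2, (-3*t^2 - 6*t + 2)*e^{-5*t}/2]]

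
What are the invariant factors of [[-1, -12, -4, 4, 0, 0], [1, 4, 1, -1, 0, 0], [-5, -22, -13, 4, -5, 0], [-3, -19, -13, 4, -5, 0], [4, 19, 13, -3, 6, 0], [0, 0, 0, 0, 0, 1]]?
x - 1, x - 1, (x - 1)^3(x + 4)

The Jordan structure of A has elementary divisors (x + 4), (x - 1)^3, (x - 1), (x - 1). Arranging the block sizes at each eigenvalue in decreasing order and taking row products gives the invariant factors.

Invariant factors (smallest first, each dividing the next): x - 1, x - 1, (x - 1)^3(x + 4).

Check: the last factor (x - 1)^3(x + 4) is the minimal polynomial, and the product (x - 1)^5(x + 4) is the characteristic polynomial.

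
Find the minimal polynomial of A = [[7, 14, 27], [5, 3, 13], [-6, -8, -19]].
m_A(x) = (x + 3)^3

The characteristic polynomial factors as (x + 3)^3. The minimal polynomial is ∏(x - λ)^{k_λ} where k_λ is the size of the largest Jordan block at λ.

For λ = -3: rank(A + 3I) = 2, and the largest Jordan block has size 3 (the smallest k with rank((A + 3I)^k) = rank((A + 3I)^(k+1))).

So m_A(x) = (x + 3)^3.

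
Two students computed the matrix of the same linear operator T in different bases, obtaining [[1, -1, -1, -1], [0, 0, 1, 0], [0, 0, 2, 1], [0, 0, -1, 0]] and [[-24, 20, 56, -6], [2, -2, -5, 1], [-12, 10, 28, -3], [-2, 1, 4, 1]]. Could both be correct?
Two matrices over a field are similar if and only if they have the same invariant factors.

Both A and B have characteristic polynomial x(x - 1)^3 and minimal polynomial x(x - 1)^3. Computing further, both have invariant factors x(x - 1)^3. Hence A and B are similar.

Yes.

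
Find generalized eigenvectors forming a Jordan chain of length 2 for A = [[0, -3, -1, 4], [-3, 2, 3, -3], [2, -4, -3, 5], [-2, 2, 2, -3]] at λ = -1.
We seek v_1 ∈ ker((A + I)^2) \ ker(A + I), then set v_{i+1} = (A + I) v_i.

One such chain is v_1 = [[-1, 5, -1, 4]]^T, v_2 = [[1, 3, 0, 2]]^T. Check: (A + I) v_2 = [[0, 0, 0, 0]]^T = 0.

v_1 = [[-1, 5, -1, 4]]^T, v_2 = [[1, 3, 0, 2]]^T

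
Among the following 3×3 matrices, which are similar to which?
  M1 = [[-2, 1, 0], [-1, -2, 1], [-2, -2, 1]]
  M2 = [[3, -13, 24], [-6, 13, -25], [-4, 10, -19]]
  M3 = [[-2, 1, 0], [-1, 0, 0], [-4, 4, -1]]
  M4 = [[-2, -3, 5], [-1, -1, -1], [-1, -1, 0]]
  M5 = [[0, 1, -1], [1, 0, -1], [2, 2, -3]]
2 classes: {M1, M2, M4}, {M3, M5}

Characteristic polynomials: χ_{M1} = (x + 1)^3, χ_{M2} = (x + 1)^3, χ_{M3} = (x + 1)^3, χ_{M4} = (x + 1)^3, χ_{M5} = (x + 1)^3.

{M1, M2, M4}: invariant factors (x + 1)^3.

{M3, M5}: invariant factors x + 1, (x + 1)^2.

Matrices are similar if and only if their invariant-factor lists agree; the partition into similarity classes is {M1, M2, M4}, {M3, M5}.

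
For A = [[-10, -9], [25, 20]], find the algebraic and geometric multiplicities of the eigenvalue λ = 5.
The characteristic polynomial is (x - 5)^2, so the factor x - 5 appears with exponent 2: the algebraic multiplicity is 2.

rank(A - 5I) = 1, so the eigenspace has dimension 2 - 1 = 1: the geometric multiplicity is 1.

Since 1 < 2, A is not diagonalizable.

algebraic multiplicity 2, geometric multiplicity 1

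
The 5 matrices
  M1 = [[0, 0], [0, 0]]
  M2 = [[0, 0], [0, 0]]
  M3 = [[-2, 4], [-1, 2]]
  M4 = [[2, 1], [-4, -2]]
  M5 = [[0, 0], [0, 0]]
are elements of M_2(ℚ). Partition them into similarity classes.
2 classes: {M1, M2, M5}, {M3, M4}

Characteristic polynomials: χ_{M1} = x^2, χ_{M2} = x^2, χ_{M3} = x^2, χ_{M4} = x^2, χ_{M5} = x^2.

{M1, M2, M5}: invariant factors x, x.

{M3, M4}: invariant factors x^2.

Matrices are similar if and only if their invariant-factor lists agree; the partition into similarity classes is {M1, M2, M5}, {M3, M4}.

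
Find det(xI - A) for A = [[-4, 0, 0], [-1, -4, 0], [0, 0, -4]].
xI - A = [[x + 4, 0, 0], [1, x + 4, 0], [0, 0, x + 4]].

Expanding det(xI - A) along the first row:
det(xI - A) = + (x + 4)·det([[x + 4, 0], [0, x + 4]]) - (0)·det([[1, 0], [0, x + 4]]) + (0)·det([[1, x + 4], [0, 0]]).

Evaluating gives χ_A(x) = x^3 + 12x^2 + 48x + 64 = (x + 4)^3.

χ_A(x) = (x + 4)^3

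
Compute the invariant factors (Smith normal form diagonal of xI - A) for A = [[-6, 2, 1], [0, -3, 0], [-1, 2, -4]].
(x + 3)(x + 5)^2

The Jordan structure of A has elementary divisors (x + 5)^2, (x + 3). Arranging the block sizes at each eigenvalue in decreasing order and taking row products gives the invariant factors.

Invariant factors (smallest first, each dividing the next): (x + 3)(x + 5)^2.

Check: the last factor (x + 3)(x + 5)^2 is the minimal polynomial, and the product (x + 3)(x + 5)^2 is the characteristic polynomial.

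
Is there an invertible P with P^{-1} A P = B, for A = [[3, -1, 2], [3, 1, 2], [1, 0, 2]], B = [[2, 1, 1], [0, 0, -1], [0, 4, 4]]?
Two matrices over a field are similar if and only if they have the same invariant factors.

Both A and B have characteristic polynomial (x - 2)^3 and minimal polynomial (x - 2)^3. Computing further, both have invariant factors (x - 2)^3. Hence A and B are similar.

Yes.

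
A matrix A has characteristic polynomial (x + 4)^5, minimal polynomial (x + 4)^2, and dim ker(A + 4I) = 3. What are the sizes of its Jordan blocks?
Jordan blocks: (-4, 2), (-4, 2), (-4, 1)

λ = -4: algebraic multiplicity 5 (exponent in χ_A), largest block size 2 (exponent in m_A), 3 blocks (geometric multiplicity). These force block sizes [2, 2, 1].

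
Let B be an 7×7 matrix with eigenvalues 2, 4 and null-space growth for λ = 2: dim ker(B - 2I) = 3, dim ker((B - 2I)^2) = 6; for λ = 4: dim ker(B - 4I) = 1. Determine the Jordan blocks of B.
Jordan blocks: (2, 2), (2, 2), (2, 2), (4, 1)

λ = 2: successive nullity increments [3, 3] count blocks of size ≥ k; block sizes are [2, 2, 2].
λ = 4: successive nullity increments [1] count blocks of size ≥ k; block sizes are [1].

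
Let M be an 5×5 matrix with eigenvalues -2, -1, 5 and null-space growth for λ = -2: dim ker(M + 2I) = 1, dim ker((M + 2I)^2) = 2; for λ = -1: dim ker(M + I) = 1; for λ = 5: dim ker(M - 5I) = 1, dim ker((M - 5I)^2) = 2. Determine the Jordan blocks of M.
λ = -2: successive nullity increments [1, 1] count blocks of size ≥ k; block sizes are [2].
λ = -1: successive nullity increments [1] count blocks of size ≥ k; block sizes are [1].
λ = 5: successive nullity increments [1, 1] count blocks of size ≥ k; block sizes are [2].

Jordan blocks: (-2, 2), (-1, 1), (5, 2)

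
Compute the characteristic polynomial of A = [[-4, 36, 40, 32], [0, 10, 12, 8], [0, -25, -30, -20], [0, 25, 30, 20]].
xI - A = [[x + 4, -36, -40, -32], [0, x - 10, -12, -8], [0, 25, x + 30, 20], [0, -25, -30, x - 20]].

Expanding det(xI - A) along the first row:
det(xI - A) = + (x + 4)·det([[x - 10, -12, -8], [25, x + 30, 20], [-25, -30, x - 20]]) - (-36)·det([[0, -12, -8], [0, x + 30, 20], [0, -30, x - 20]]) + (-40)·det([[0, x - 10, -8], [0, 25, 20], [0, -25, x - 20]]) - (-32)·det([[0, x - 10, -12], [0, 25, x + 30], [0, -25, -30]]).

Evaluating gives χ_A(x) = x^4 + 4x^3 = x^3(x + 4).

χ_A(x) = x^3(x + 4)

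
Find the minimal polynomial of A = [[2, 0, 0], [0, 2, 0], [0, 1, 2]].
m_A(x) = (x - 2)^2

The characteristic polynomial factors as (x - 2)^3. The minimal polynomial is ∏(x - λ)^{k_λ} where k_λ is the size of the largest Jordan block at λ.

For λ = 2: rank(A - 2I) = 1, and the largest Jordan block has size 2 (the smallest k with rank((A - 2I)^k) = rank((A - 2I)^(k+1))).

So m_A(x) = (x - 2)^2.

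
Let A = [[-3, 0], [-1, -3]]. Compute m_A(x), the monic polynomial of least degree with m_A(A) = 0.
m_A(x) = (x + 3)^2

The characteristic polynomial factors as (x + 3)^2. The minimal polynomial is ∏(x - λ)^{k_λ} where k_λ is the size of the largest Jordan block at λ.

For λ = -3: rank(A + 3I) = 1, and the largest Jordan block has size 2 (the smallest k with rank((A + 3I)^k) = rank((A + 3I)^(k+1))).

So m_A(x) = (x + 3)^2.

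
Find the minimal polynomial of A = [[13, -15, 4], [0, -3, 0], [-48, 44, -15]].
The characteristic polynomial factors as (x - 1)(x + 3)^2. The minimal polynomial is ∏(x - λ)^{k_λ} where k_λ is the size of the largest Jordan block at λ.

For λ = -3: rank(A + 3I) = 2, and the largest Jordan block has size 2 (the smallest k with rank((A + 3I)^k) = rank((A + 3I)^(k+1))).
For λ = 1: rank(A - I) = 2, and the largest Jordan block has size 1 (the smallest k with rank((A - I)^k) = rank((A - I)^(k+1))).

So m_A(x) = (x - 1)(x + 3)^2.

m_A(x) = (x - 1)(x + 3)^2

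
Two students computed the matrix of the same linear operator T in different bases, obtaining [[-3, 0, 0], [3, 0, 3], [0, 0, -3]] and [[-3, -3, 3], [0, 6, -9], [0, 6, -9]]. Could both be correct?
Yes.

Two matrices over a field are similar if and only if they have the same invariant factors.

Both A and B have characteristic polynomial x(x + 3)^2 and minimal polynomial x(x + 3). Computing further, both have invariant factors x + 3, x(x + 3). Hence A and B are similar.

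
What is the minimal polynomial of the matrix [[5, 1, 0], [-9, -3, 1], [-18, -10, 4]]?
The characteristic polynomial factors as (x - 2)^3. The minimal polynomial is ∏(x - λ)^{k_λ} where k_λ is the size of the largest Jordan block at λ.

For λ = 2: rank(A - 2I) = 2, and the largest Jordan block has size 3 (the smallest k with rank((A - 2I)^k) = rank((A - 2I)^(k+1))).

So m_A(x) = (x - 2)^3.

m_A(x) = (x - 2)^3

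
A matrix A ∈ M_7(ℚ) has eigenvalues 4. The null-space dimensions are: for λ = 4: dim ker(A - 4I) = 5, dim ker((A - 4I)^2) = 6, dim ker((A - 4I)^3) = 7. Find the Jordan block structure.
λ = 4: successive nullity increments [5, 1, 1] count blocks of size ≥ k; block sizes are [3, 1, 1, 1, 1].

Jordan blocks: (4, 3), (4, 1), (4, 1), (4, 1), (4, 1)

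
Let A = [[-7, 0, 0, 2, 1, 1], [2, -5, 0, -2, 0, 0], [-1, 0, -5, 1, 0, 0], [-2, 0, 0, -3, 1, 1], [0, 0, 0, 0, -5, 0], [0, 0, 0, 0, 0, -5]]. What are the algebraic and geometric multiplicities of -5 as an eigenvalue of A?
algebraic multiplicity 6, geometric multiplicity 4

The characteristic polynomial is (x + 5)^6, so the factor x + 5 appears with exponent 6: the algebraic multiplicity is 6.

rank(A + 5I) = 2, so the eigenspace has dimension 6 - 2 = 4: the geometric multiplicity is 4.

Since 4 < 6, A is not diagonalizable.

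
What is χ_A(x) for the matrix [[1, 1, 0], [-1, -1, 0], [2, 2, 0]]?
χ_A(x) = x^3

xI - A = [[x - 1, -1, 0], [1, x + 1, 0], [-2, -2, x]].

Expanding det(xI - A) along the first row:
det(xI - A) = + (x - 1)·det([[x + 1, 0], [-2, x]]) - (-1)·det([[1, 0], [-2, x]]) + (0)·det([[1, x + 1], [-2, -2]]).

Evaluating gives χ_A(x) = x^3.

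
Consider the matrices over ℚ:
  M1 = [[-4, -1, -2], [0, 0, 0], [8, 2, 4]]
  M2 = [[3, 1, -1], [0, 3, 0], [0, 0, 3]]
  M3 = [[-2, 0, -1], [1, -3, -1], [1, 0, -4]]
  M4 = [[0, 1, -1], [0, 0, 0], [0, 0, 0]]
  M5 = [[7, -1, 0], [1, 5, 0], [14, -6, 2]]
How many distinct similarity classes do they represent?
Characteristic polynomials: χ_{M1} = x^3, χ_{M2} = (x - 3)^3, χ_{M3} = (x + 3)^3, χ_{M4} = x^3, χ_{M5} = (x - 6)^2(x - 2).

{M1, M4}: invariant factors x, x^2.

{M2}: invariant factors x - 3, (x - 3)^2.

{M3}: invariant factors x + 3, (x + 3)^2.

{M5}: invariant factors (x - 6)^2(x - 2).

Matrices are similar if and only if their invariant-factor lists agree; the partition into similarity classes is {M1, M4}, {M2}, {M3}, {M5}.

4 classes: {M1, M4}, {M2}, {M3}, {M5}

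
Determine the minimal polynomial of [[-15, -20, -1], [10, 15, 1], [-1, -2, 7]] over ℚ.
m_A(x) = (x - 6)^2(x + 5)

The characteristic polynomial factors as (x - 6)^2(x + 5). The minimal polynomial is ∏(x - λ)^{k_λ} where k_λ is the size of the largest Jordan block at λ.

For λ = -5: rank(A + 5I) = 2, and the largest Jordan block has size 1 (the smallest k with rank((A + 5I)^k) = rank((A + 5I)^(k+1))).
For λ = 6: rank(A - 6I) = 2, and the largest Jordan block has size 2 (the smallest k with rank((A - 6I)^k) = rank((A - 6I)^(k+1))).

So m_A(x) = (x - 6)^2(x + 5).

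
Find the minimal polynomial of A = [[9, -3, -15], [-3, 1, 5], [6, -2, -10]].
The characteristic polynomial factors as x^3. The minimal polynomial is ∏(x - λ)^{k_λ} where k_λ is the size of the largest Jordan block at λ.

For λ = 0: rank(A) = 1, and the largest Jordan block has size 2 (the smallest k with rank(A^k) = rank(A^(k+1))).

So m_A(x) = x^2.

m_A(x) = x^2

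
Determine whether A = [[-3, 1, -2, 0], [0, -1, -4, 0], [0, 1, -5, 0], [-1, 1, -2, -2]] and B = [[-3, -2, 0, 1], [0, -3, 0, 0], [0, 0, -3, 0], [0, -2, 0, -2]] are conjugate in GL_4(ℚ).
No.

Both have characteristic polynomial (x + 2)(x + 3)^3, but the minimal polynomial of A is (x + 2)(x + 3)^2 while the minimal polynomial of B is (x + 2)(x + 3). The minimal polynomial is a similarity invariant, so A and B are not similar.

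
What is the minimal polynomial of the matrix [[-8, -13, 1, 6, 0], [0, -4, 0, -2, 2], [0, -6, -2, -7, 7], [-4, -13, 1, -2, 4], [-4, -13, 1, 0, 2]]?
m_A(x) = (x + 2)^3(x + 4)

The characteristic polynomial factors as (x + 2)^3(x + 4)^2. The minimal polynomial is ∏(x - λ)^{k_λ} where k_λ is the size of the largest Jordan block at λ.

For λ = -4: rank(A + 4I) = 3, and the largest Jordan block has size 1 (the smallest k with rank((A + 4I)^k) = rank((A + 4I)^(k+1))).
For λ = -2: rank(A + 2I) = 4, and the largest Jordan block has size 3 (the smallest k with rank((A + 2I)^k) = rank((A + 2I)^(k+1))).

So m_A(x) = (x + 2)^3(x + 4).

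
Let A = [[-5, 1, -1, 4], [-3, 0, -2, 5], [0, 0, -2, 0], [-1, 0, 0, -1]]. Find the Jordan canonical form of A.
The characteristic polynomial is det(xI - A) = (x + 2)^4, so the eigenvalues are -2 (algebraic multiplicity 4).

For λ = -2: rank(A + 2I) = 2, rank((A + 2I)^2) = 1, rank((A + 2I)^3) = 0. The eigenspace has dimension 4 - 2 = 2, so there are 2 Jordan blocks; the rank sequence gives block sizes [3, 1].

Assembling the blocks gives the Jordan form J above.

J = [[-2, 1, 0, 0], [0, -2, 1, 0], [0, 0, -2, 0], [0, 0, 0, -2]]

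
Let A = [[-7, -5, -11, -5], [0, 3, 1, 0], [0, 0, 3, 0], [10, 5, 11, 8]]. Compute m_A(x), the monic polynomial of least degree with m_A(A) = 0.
The characteristic polynomial factors as (x - 3)^3(x + 2). The minimal polynomial is ∏(x - λ)^{k_λ} where k_λ is the size of the largest Jordan block at λ.

For λ = -2: rank(A + 2I) = 3, and the largest Jordan block has size 1 (the smallest k with rank((A + 2I)^k) = rank((A + 2I)^(k+1))).
For λ = 3: rank(A - 3I) = 2, and the largest Jordan block has size 2 (the smallest k with rank((A - 3I)^k) = rank((A - 3I)^(k+1))).

So m_A(x) = (x - 3)^2(x + 2).

m_A(x) = (x - 3)^2(x + 2)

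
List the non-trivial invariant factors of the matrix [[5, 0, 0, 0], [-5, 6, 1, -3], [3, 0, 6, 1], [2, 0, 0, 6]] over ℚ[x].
The Jordan structure of A has elementary divisors (x - 5), (x - 6)^3. Arranging the block sizes at each eigenvalue in decreasing order and taking row products gives the invariant factors.

Invariant factors (smallest first, each dividing the next): (x - 6)^3(x - 5).

Check: the last factor (x - 6)^3(x - 5) is the minimal polynomial, and the product (x - 6)^3(x - 5) is the characteristic polynomial.

(x - 6)^3(x - 5)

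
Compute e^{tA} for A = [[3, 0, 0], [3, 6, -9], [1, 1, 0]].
e^{tA} = [[e^{3*t}, 0, 0], [3*t*e^{3*t}, (3*t + 1)*e^{3*t}, -9*t*e^{3*t}], [t*e^{3*t}, t*e^{3*t}, (1 - 3*t)*e^{3*t}]]

A has Jordan form J = [[3, 1, 0], [0, 3, 0], [0, 0, 3]] with A = PJP^{-1}, so e^{tA} = P e^{tJ} P^{-1}.

For a Jordan block J_k(λ), e^{tJ_k(λ)} = e^{λt} · (I + tN + t^2 N^2/2! + ... + t^{k-1} N^{k-1}/(k-1)!) where N is the nilpotent superdiagonal part.

Assembling the blocks and conjugating back gives the entries of e^{tA} as shown above.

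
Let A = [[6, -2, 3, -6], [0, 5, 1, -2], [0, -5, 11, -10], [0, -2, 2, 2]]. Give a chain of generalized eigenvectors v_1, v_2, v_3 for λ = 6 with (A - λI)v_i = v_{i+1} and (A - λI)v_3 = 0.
v_1 = [[-2, 0, -1, -1]]^T, v_2 = [[3, 1, 5, 2]]^T, v_3 = [[1, 0, 0, 0]]^T

We seek v_1 ∈ ker((A - 6I)^3) \ ker((A - 6I)^2), then set v_{i+1} = (A - 6I) v_i.

One such chain is v_1 = [[-2, 0, -1, -1]]^T, v_2 = [[3, 1, 5, 2]]^T, v_3 = [[1, 0, 0, 0]]^T. Check: (A - 6I) v_3 = [[0, 0, 0, 0]]^T = 0.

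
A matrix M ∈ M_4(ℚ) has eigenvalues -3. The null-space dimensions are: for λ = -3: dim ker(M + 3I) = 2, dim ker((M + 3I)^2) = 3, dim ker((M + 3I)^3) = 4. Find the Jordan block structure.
Jordan blocks: (-3, 3), (-3, 1)

λ = -3: successive nullity increments [2, 1, 1] count blocks of size ≥ k; block sizes are [3, 1].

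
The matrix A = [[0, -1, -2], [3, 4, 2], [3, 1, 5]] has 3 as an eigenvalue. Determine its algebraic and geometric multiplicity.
The characteristic polynomial is (x - 3)^3, so the factor x - 3 appears with exponent 3: the algebraic multiplicity is 3.

rank(A - 3I) = 1, so the eigenspace has dimension 3 - 1 = 2: the geometric multiplicity is 2.

Since 2 < 3, A is not diagonalizable.

algebraic multiplicity 3, geometric multiplicity 2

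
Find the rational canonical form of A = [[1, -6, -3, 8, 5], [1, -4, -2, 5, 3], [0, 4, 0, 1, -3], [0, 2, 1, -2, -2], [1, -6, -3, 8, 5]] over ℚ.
R = [[0, 0, 0, 0, 0], [1, 0, 0, 0, 0], [0, 1, 0, 0, -2], [0, 0, 1, 0, 0], [0, 0, 0, 1, 0]]

The invariant factors of A (the non-unit diagonal entries of the Smith normal form of xI - A over ℚ[x]) are x^2(x^3 + 2), each dividing the next. The characteristic polynomial is their product, x^2(x^3 + 2).

The rational canonical form is the block-diagonal matrix of companion matrices C(f_i):
R = [[0, 0, 0, 0, 0], [1, 0, 0, 0, 0], [0, 1, 0, 0, -2], [0, 0, 1, 0, 0], [0, 0, 0, 1, 0]].

Note the characteristic polynomial does not split into linear factors over ℚ, so A has no Jordan form over ℚ; the rational canonical form exists over any field.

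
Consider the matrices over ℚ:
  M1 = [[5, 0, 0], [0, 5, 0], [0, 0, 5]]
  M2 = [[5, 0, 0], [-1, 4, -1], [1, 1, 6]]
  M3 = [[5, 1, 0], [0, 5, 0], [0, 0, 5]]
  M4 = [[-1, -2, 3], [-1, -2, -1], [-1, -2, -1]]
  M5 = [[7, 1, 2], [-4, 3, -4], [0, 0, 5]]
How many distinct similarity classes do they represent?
3 classes: {M1}, {M2, M3, M5}, {M4}

Characteristic polynomials: χ_{M1} = (x - 5)^3, χ_{M2} = (x - 5)^3, χ_{M3} = (x - 5)^3, χ_{M4} = x(x + 2)^2, χ_{M5} = (x - 5)^3.

{M1}: invariant factors x - 5, x - 5, x - 5.

{M2, M3, M5}: invariant factors x - 5, (x - 5)^2.

{M4}: invariant factors x(x + 2)^2.

Matrices are similar if and only if their invariant-factor lists agree; the partition into similarity classes is {M1}, {M2, M3, M5}, {M4}.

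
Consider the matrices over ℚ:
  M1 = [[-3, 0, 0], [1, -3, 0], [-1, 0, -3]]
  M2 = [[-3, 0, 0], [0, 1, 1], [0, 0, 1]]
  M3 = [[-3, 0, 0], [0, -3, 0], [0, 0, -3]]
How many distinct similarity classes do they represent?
Characteristic polynomials: χ_{M1} = (x + 3)^3, χ_{M2} = (x - 1)^2(x + 3), χ_{M3} = (x + 3)^3.

{M1}: invariant factors x + 3, (x + 3)^2.

{M2}: invariant factors (x - 1)^2(x + 3).

{M3}: invariant factors x + 3, x + 3, x + 3.

Matrices are similar if and only if their invariant-factor lists agree; the partition into similarity classes is {M1}, {M2}, {M3}.

3 classes: {M1}, {M2}, {M3}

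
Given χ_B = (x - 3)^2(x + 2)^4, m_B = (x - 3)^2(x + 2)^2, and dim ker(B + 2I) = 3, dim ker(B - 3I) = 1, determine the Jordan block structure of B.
Jordan blocks: (-2, 2), (-2, 1), (-2, 1), (3, 2)

λ = -2: algebraic multiplicity 4 (exponent in χ_B), largest block size 2 (exponent in m_B), 3 blocks (geometric multiplicity). These force block sizes [2, 1, 1].
λ = 3: algebraic multiplicity 2 (exponent in χ_B), largest block size 2 (exponent in m_B), 1 block (geometric multiplicity). This forces block sizes [2].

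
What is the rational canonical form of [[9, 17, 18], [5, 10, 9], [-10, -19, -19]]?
The invariant factors of A (the non-unit diagonal entries of the Smith normal form of xI - A over ℚ[x]) are (x + 1)(x^2 - x - 4), each dividing the next. The characteristic polynomial is their product, (x + 1)(x^2 - x - 4).

The rational canonical form is the block-diagonal matrix of companion matrices C(f_i):
R = [[0, 0, 4], [1, 0, 5], [0, 1, 0]].

Note the characteristic polynomial does not split into linear factors over ℚ, so A has no Jordan form over ℚ; the rational canonical form exists over any field.

R = [[0, 0, 4], [1, 0, 5], [0, 1, 0]]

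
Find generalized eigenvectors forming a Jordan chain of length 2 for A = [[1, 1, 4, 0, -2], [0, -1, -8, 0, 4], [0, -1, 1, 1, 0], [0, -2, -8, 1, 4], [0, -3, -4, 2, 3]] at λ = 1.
v_1 = [[0, 1, 0, 1, 0]]^T, v_2 = [[1, -2, 0, -2, -1]]^T

We seek v_1 ∈ ker((A - I)^2) \ ker(A - I), then set v_{i+1} = (A - I) v_i.

One such chain is v_1 = [[0, 1, 0, 1, 0]]^T, v_2 = [[1, -2, 0, -2, -1]]^T. Check: (A - I) v_2 = [[0, 0, 0, 0, 0]]^T = 0.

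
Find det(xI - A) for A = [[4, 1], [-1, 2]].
xI - A = [[x - 4, -1], [1, x - 2]].

Expanding det(xI - A) along the first row:
det(xI - A) = + (x - 4)·det([[x - 2]]) - (-1)·det([[1]]).

Evaluating gives χ_A(x) = x^2 - 6x + 9 = (x - 3)^2.

χ_A(x) = (x - 3)^2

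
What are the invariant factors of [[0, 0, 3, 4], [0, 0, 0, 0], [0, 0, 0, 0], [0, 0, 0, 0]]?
The Jordan structure of A has elementary divisors x^2, x, x. Arranging the block sizes at each eigenvalue in decreasing order and taking row products gives the invariant factors.

Invariant factors (smallest first, each dividing the next): x, x, x^2.

Check: the last factor x^2 is the minimal polynomial, and the product x^4 is the characteristic polynomial.

x, x, x^2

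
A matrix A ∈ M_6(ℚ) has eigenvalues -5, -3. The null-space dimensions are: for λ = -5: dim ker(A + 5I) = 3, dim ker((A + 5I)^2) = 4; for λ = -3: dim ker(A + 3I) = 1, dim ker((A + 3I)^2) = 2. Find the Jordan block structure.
Jordan blocks: (-5, 2), (-5, 1), (-5, 1), (-3, 2)

λ = -5: successive nullity increments [3, 1] count blocks of size ≥ k; block sizes are [2, 1, 1].
λ = -3: successive nullity increments [1, 1] count blocks of size ≥ k; block sizes are [2].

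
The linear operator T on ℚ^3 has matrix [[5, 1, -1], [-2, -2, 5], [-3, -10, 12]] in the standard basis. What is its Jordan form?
The characteristic polynomial is det(xI - A) = (x - 5)^3, so the eigenvalues are 5 (algebraic multiplicity 3).

For λ = 5: rank(A - 5I) = 2, rank((A - 5I)^2) = 1, rank((A - 5I)^3) = 0. The eigenspace has dimension 3 - 2 = 1, so there is 1 Jordan block; the rank sequence gives block sizes [3].

Assembling the blocks gives the Jordan form J above.

J = [[5, 1, 0], [0, 5, 1], [0, 0, 5]]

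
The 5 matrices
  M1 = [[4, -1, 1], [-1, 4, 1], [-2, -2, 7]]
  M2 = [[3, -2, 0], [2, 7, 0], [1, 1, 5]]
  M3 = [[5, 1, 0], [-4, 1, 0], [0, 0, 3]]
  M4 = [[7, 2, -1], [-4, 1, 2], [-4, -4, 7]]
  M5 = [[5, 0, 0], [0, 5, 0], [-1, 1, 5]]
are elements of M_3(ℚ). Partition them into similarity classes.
Characteristic polynomials: χ_{M1} = (x - 5)^3, χ_{M2} = (x - 5)^3, χ_{M3} = (x - 3)^3, χ_{M4} = (x - 5)^3, χ_{M5} = (x - 5)^3.

{M1, M2, M4, M5}: invariant factors x - 5, (x - 5)^2.

{M3}: invariant factors x - 3, (x - 3)^2.

Matrices are similar if and only if their invariant-factor lists agree; the partition into similarity classes is {M1, M2, M4, M5}, {M3}.

2 classes: {M1, M2, M4, M5}, {M3}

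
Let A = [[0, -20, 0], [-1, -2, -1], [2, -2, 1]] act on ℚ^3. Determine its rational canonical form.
R = [[0, 0, 20], [1, 0, 24], [0, 1, -1]]

The invariant factors of A (the non-unit diagonal entries of the Smith normal form of xI - A over ℚ[x]) are (x + 5)(x^2 - 4x - 4), each dividing the next. The characteristic polynomial is their product, (x + 5)(x^2 - 4x - 4).

The rational canonical form is the block-diagonal matrix of companion matrices C(f_i):
R = [[0, 0, 20], [1, 0, 24], [0, 1, -1]].

Note the characteristic polynomial does not split into linear factors over ℚ, so A has no Jordan form over ℚ; the rational canonical form exists over any field.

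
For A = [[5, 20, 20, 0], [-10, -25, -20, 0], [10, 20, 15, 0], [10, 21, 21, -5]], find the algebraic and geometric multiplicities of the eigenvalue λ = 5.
algebraic multiplicity 1, geometric multiplicity 1

The characteristic polynomial is (x - 5)(x + 5)^3, so the factor x - 5 appears with exponent 1: the algebraic multiplicity is 1.

rank(A - 5I) = 3, so the eigenspace has dimension 4 - 3 = 1: the geometric multiplicity is 1.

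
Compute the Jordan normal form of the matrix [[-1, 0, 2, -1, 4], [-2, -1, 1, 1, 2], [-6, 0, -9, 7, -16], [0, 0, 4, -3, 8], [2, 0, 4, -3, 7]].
The characteristic polynomial is det(xI - A) = (x + 1)^4(x + 3), so the eigenvalues are -3 (algebraic multiplicity 1), -1 (algebraic multiplicity 4).

For λ = -3: algebraic multiplicity 1 gives one 1×1 block.

For λ = -1: rank(A + I) = 3, rank((A + I)^2) = 2, rank((A + I)^3) = 1. The eigenspace has dimension 5 - 3 = 2, so there are 2 Jordan blocks; the rank sequence gives block sizes [3, 1].

Assembling the blocks gives the Jordan form J above.

J = [[-3, 0, 0, 0, 0], [0, -1, 1, 0, 0], [0, 0, -1, 1, 0], [0, 0, 0, -1, 0], [0, 0, 0, 0, -1]]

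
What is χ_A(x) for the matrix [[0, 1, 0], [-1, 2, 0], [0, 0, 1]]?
χ_A(x) = (x - 1)^3

xI - A = [[x, -1, 0], [1, x - 2, 0], [0, 0, x - 1]].

Expanding det(xI - A) along the first row:
det(xI - A) = + (x)·det([[x - 2, 0], [0, x - 1]]) - (-1)·det([[1, 0], [0, x - 1]]) + (0)·det([[1, x - 2], [0, 0]]).

Evaluating gives χ_A(x) = x^3 - 3x^2 + 3x - 1 = (x - 1)^3.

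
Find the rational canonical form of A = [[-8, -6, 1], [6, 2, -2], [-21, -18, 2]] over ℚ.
R = [[0, 0, 10], [1, 0, 7], [0, 1, -4]]

The invariant factors of A (the non-unit diagonal entries of the Smith normal form of xI - A over ℚ[x]) are (x - 2)(x + 1)(x + 5), each dividing the next. The characteristic polynomial is their product, (x - 2)(x + 1)(x + 5).

The rational canonical form is the block-diagonal matrix of companion matrices C(f_i):
R = [[0, 0, 10], [1, 0, 7], [0, 1, -4]].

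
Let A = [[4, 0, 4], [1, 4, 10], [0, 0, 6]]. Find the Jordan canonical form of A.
The characteristic polynomial is det(xI - A) = (x - 6)(x - 4)^2, so the eigenvalues are 4 (algebraic multiplicity 2), 6 (algebraic multiplicity 1).

For λ = 4: rank(A - 4I) = 2, rank((A - 4I)^2) = 1. The eigenspace has dimension 3 - 2 = 1, so there is 1 Jordan block; the rank sequence gives block sizes [2].

For λ = 6: algebraic multiplicity 1 gives one 1×1 block.

Assembling the blocks gives the Jordan form J above.

J = [[4, 1, 0], [0, 4, 0], [0, 0, 6]]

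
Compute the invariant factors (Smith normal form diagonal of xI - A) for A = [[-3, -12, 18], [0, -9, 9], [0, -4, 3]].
The Jordan structure of A has elementary divisors (x + 3)^2, (x + 3). Arranging the block sizes at each eigenvalue in decreasing order and taking row products gives the invariant factors.

Invariant factors (smallest first, each dividing the next): x + 3, (x + 3)^2.

Check: the last factor (x + 3)^2 is the minimal polynomial, and the product (x + 3)^3 is the characteristic polynomial.

x + 3, (x + 3)^2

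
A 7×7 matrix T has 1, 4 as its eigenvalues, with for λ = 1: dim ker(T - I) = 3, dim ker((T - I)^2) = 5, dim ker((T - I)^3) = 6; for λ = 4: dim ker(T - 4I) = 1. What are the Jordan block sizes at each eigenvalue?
Jordan blocks: (1, 3), (1, 2), (1, 1), (4, 1)

λ = 1: successive nullity increments [3, 2, 1] count blocks of size ≥ k; block sizes are [3, 2, 1].
λ = 4: successive nullity increments [1] count blocks of size ≥ k; block sizes are [1].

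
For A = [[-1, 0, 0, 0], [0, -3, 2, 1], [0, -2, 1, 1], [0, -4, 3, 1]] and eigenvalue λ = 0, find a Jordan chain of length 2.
v_1 = [[0, 0, 0, 1]]^T, v_2 = [[0, 1, 1, 1]]^T

We seek v_1 ∈ ker(A^2) \ ker(A), then set v_{i+1} = A v_i.

One such chain is v_1 = [[0, 0, 0, 1]]^T, v_2 = [[0, 1, 1, 1]]^T. Check: A v_2 = [[0, 0, 0, 0]]^T = 0.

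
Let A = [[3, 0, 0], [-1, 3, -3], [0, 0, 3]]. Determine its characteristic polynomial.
χ_A(x) = (x - 3)^3

xI - A = [[x - 3, 0, 0], [1, x - 3, 3], [0, 0, x - 3]].

Expanding det(xI - A) along the first row:
det(xI - A) = + (x - 3)·det([[x - 3, 3], [0, x - 3]]) - (0)·det([[1, 3], [0, x - 3]]) + (0)·det([[1, x - 3], [0, 0]]).

Evaluating gives χ_A(x) = x^3 - 9x^2 + 27x - 27 = (x - 3)^3.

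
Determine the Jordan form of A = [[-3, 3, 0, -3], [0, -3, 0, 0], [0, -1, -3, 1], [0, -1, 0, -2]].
The characteristic polynomial is det(xI - A) = (x + 2)(x + 3)^3, so the eigenvalues are -3 (algebraic multiplicity 3), -2 (algebraic multiplicity 1).

For λ = -3: rank(A + 3I) = 1. The eigenspace has dimension 4 - 1 = 3, so there are 3 Jordan blocks; the rank sequence gives block sizes [1, 1, 1].

For λ = -2: algebraic multiplicity 1 gives one 1×1 block.

Assembling the blocks gives the Jordan form J above.

J = [[-3, 0, 0, 0], [0, -3, 0, 0], [0, 0, -3, 0], [0, 0, 0, -2]]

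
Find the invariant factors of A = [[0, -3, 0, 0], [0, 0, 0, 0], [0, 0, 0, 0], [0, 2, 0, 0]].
The Jordan structure of A has elementary divisors x^2, x, x. Arranging the block sizes at each eigenvalue in decreasing order and taking row products gives the invariant factors.

Invariant factors (smallest first, each dividing the next): x, x, x^2.

Check: the last factor x^2 is the minimal polynomial, and the product x^4 is the characteristic polynomial.

x, x, x^2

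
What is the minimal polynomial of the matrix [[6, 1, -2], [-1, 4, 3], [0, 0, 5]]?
m_A(x) = (x - 5)^3

The characteristic polynomial factors as (x - 5)^3. The minimal polynomial is ∏(x - λ)^{k_λ} where k_λ is the size of the largest Jordan block at λ.

For λ = 5: rank(A - 5I) = 2, and the largest Jordan block has size 3 (the smallest k with rank((A - 5I)^k) = rank((A - 5I)^(k+1))).

So m_A(x) = (x - 5)^3.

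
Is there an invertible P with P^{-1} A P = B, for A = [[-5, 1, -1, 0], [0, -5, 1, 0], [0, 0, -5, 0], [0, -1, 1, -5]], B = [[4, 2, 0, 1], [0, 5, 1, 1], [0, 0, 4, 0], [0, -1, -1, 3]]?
trace(A) = -20 but trace(B) = 16. The trace is a similarity invariant, so A and B are not similar.

No.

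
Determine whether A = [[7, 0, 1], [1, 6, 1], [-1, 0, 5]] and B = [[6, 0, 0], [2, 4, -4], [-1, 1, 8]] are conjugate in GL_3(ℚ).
Yes.

Two matrices over a field are similar if and only if they have the same invariant factors.

Both A and B have characteristic polynomial (x - 6)^3 and minimal polynomial (x - 6)^2. Computing further, both have invariant factors x - 6, (x - 6)^2. Hence A and B are similar.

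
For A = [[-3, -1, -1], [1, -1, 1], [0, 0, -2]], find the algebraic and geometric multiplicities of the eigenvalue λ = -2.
algebraic multiplicity 3, geometric multiplicity 2

The characteristic polynomial is (x + 2)^3, so the factor x + 2 appears with exponent 3: the algebraic multiplicity is 3.

rank(A + 2I) = 1, so the eigenspace has dimension 3 - 1 = 2: the geometric multiplicity is 2.

Since 2 < 3, A is not diagonalizable.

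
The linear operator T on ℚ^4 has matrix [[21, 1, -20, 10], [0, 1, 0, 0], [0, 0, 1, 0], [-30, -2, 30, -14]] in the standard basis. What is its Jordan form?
J = [[1, 1, 0, 0], [0, 1, 0, 0], [0, 0, 1, 0], [0, 0, 0, 6]]

The characteristic polynomial is det(xI - A) = (x - 6)(x - 1)^3, so the eigenvalues are 1 (algebraic multiplicity 3), 6 (algebraic multiplicity 1).

For λ = 1: rank(A - I) = 2, rank((A - I)^2) = 1. The eigenspace has dimension 4 - 2 = 2, so there are 2 Jordan blocks; the rank sequence gives block sizes [2, 1].

For λ = 6: algebraic multiplicity 1 gives one 1×1 block.

Assembling the blocks gives the Jordan form J above.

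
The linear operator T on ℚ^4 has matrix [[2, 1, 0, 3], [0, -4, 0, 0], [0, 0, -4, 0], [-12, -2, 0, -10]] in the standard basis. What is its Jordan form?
The characteristic polynomial is det(xI - A) = (x + 4)^4, so the eigenvalues are -4 (algebraic multiplicity 4).

For λ = -4: rank(A + 4I) = 1, rank((A + 4I)^2) = 0. The eigenspace has dimension 4 - 1 = 3, so there are 3 Jordan blocks; the rank sequence gives block sizes [2, 1, 1].

Assembling the blocks gives the Jordan form J above.

J = [[-4, 1, 0, 0], [0, -4, 0, 0], [0, 0, -4, 0], [0, 0, 0, -4]]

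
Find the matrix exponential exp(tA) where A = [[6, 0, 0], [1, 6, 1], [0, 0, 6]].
e^{tA} = [[e^{6*t}, 0, 0], [t*e^{6*t}, e^{6*t}, t*e^{6*t}], [0, 0, e^{6*t}]]

A has Jordan form J = [[6, 1, 0], [0, 6, 0], [0, 0, 6]] with A = PJP^{-1}, so e^{tA} = P e^{tJ} P^{-1}.

For a Jordan block J_k(λ), e^{tJ_k(λ)} = e^{λt} · (I + tN + t^2 N^2/2! + ... + t^{k-1} N^{k-1}/(k-1)!) where N is the nilpotent superdiagonal part.

Assembling the blocks and conjugating back gives the entries of e^{tA} as shown above.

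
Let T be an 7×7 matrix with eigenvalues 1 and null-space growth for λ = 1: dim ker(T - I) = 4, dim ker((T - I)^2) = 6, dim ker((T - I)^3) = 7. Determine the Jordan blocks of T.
λ = 1: successive nullity increments [4, 2, 1] count blocks of size ≥ k; block sizes are [3, 2, 1, 1].

Jordan blocks: (1, 3), (1, 2), (1, 1), (1, 1)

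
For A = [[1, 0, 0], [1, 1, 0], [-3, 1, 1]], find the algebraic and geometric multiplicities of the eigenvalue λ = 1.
The characteristic polynomial is (x - 1)^3, so the factor x - 1 appears with exponent 3: the algebraic multiplicity is 3.

rank(A - I) = 2, so the eigenspace has dimension 3 - 2 = 1: the geometric multiplicity is 1.

Since 1 < 3, A is not diagonalizable.

algebraic multiplicity 3, geometric multiplicity 1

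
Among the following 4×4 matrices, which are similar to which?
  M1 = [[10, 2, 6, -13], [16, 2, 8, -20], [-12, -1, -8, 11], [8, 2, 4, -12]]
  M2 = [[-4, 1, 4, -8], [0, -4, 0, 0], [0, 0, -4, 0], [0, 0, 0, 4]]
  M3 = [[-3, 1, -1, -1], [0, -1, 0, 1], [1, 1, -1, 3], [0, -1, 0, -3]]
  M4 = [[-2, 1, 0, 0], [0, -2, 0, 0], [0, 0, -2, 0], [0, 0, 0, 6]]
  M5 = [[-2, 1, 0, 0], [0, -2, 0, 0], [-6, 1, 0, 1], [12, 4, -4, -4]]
Characteristic polynomials: χ_{M1} = (x + 2)^4, χ_{M2} = (x - 4)(x + 4)^3, χ_{M3} = (x + 2)^4, χ_{M4} = (x - 6)(x + 2)^3, χ_{M5} = (x + 2)^4.

{M1, M3, M5}: invariant factors (x + 2)^2, (x + 2)^2.

{M2}: invariant factors x + 4, (x - 4)(x + 4)^2.

{M4}: invariant factors x + 2, (x - 6)(x + 2)^2.

Matrices are similar if and only if their invariant-factor lists agree; the partition into similarity classes is {M1, M3, M5}, {M2}, {M4}.

3 classes: {M1, M3, M5}, {M2}, {M4}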